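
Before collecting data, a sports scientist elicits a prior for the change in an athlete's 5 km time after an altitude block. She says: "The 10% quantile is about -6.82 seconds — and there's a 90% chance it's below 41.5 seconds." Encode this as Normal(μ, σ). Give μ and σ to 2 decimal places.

The p-quantile of Normal(μ,σ) is μ + z_p·σ, with z_{0.1} = -1.282 and z_{0.9} = 1.282.
Eliminate σ: μ = (z₂·x₁ − z₁·x₂)/(z₂ − z₁) = (1.282·-6.82 − (-1.282)·41.5)/2.563 = 17.34.
Then σ = (x₂ − x₁)/(z₂ − z₁) = (41.5 − -6.82)/2.563 = 18.85.

μ = 17.34, σ = 18.85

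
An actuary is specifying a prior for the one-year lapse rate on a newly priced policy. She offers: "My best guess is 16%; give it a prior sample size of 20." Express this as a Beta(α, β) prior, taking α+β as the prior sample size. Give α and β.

Under the effective-sample-size interpretation, Beta(α, β) has prior mean α/(α+β) and prior sample size α+β.
So α+β = 20 and α/(α+β) = 0.16, giving α = 0.16·20 = 3.2 and β = 20 − 3.2 = 16.8.

α = 3.2, β = 16.8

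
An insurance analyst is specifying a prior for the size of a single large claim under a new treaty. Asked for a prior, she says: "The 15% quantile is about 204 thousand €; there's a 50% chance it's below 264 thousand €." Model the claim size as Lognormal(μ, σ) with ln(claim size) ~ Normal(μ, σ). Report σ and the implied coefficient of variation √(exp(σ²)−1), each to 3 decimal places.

If T ~ Lognormal(μ,σ) then ln T ~ Normal(μ,σ), so the p-quantile of ln T is μ + z_p·σ.
ln(204) = 5.318 and ln(264) = 5.576; z_{0.15} = -1.036, z_{0.5} = 0.
σ = (5.576 − 5.318)/(0 − (-1.036)) = 0.249.
μ = 5.318 − (-1.036)·0.249 = 5.576.
CV = √(exp(σ²)−1) = √(exp(0.0619)−1) = 0.253.

σ ≈ 0.249, CV ≈ 0.253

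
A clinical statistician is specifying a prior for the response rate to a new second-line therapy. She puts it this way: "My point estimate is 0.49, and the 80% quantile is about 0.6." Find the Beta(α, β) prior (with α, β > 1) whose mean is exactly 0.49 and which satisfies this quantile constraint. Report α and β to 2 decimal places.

With mean 0.49 fixed, write α = 0.49s, β = 0.51s where s = α+β.
Need P(θ < 0.6) = 0.8 under Beta(0.49s, 0.51s). Normal approximation: (q−m)/√(m(1−m)/s) ≈ z_{0.8} = 0.842, so s ≈ 0.49·0.51·(0.842)²/(0.6−0.49)² = 14.6.
At s = 14.6: P(θ<0.6) ≈ 0.799. Adjusting to match 0.8 gives s ≈ 14.73.
So α = 0.49·14.73 ≈ 7.22, β = 0.51·14.73 ≈ 7.51.

α ≈ 7.22, β ≈ 7.51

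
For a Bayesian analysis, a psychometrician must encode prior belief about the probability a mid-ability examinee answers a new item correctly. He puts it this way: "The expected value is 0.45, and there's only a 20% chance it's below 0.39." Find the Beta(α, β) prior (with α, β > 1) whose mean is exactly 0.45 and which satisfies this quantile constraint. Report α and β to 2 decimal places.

α ≈ 22.11, β ≈ 27.03

With mean 0.45 fixed, write α = 0.45s, β = 0.55s where s = α+β.
Need P(θ < 0.39) = 0.2 under Beta(0.45s, 0.55s). Normal approximation: (q−m)/√(m(1−m)/s) ≈ z_{0.2} = -0.842, so s ≈ 0.45·0.55·(-0.842)²/(0.39−0.45)² = 48.7.
At s = 48.7: P(θ<0.39) ≈ 0.201. Adjusting to match 0.2 gives s ≈ 49.14.
So α = 0.45·49.14 ≈ 22.11, β = 0.55·49.14 ≈ 27.03.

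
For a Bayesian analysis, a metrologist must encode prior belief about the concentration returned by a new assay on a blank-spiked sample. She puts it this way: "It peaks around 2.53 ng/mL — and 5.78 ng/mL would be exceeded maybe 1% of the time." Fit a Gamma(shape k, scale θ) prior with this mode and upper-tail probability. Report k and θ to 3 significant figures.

Gamma(k,θ) with k>1 has mode (k−1)θ, so θ = 2.53/(k−1).
Need P(X < 5.78) = 0.99 with θ tied to k this way. Start at k = 2, θ = 2.53: P(X<5.78) ≈ 0.666.
Too low — raise k to concentrate. Iterating converges to k ≈ 8.01.
Then θ = 2.53/(8.01−1) ≈ 0.361.

k ≈ 8.01, θ ≈ 0.361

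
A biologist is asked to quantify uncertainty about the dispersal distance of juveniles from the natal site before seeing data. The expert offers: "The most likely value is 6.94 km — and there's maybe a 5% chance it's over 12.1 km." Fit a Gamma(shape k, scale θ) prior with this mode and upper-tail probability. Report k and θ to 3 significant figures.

Gamma(k,θ) with k>1 has mode (k−1)θ, so θ = 6.94/(k−1).
Need P(X < 12.1) = 0.95 with θ tied to k this way. Start at k = 2, θ = 6.94: P(X<12.1) ≈ 0.520.
Too low — raise k to concentrate. Iterating converges to k ≈ 10.
Then θ = 6.94/(10−1) ≈ 0.769.

k ≈ 10, θ ≈ 0.769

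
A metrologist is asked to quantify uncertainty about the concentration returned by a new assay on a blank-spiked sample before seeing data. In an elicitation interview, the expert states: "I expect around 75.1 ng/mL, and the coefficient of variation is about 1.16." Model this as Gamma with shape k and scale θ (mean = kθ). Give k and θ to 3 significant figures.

k ≈ 0.743, θ ≈ 101

For Gamma(k, scale θ): mean = kθ, variance = kθ², so CV = 1/√k.
CV = 1.16, hence k = 1/CV² = 0.743.
Then θ = mean/k = 75.1/0.743 = 101.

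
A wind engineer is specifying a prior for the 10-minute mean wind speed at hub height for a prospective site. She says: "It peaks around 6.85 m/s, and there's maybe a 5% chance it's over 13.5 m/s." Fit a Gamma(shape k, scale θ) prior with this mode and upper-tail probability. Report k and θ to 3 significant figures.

k ≈ 7.03, θ ≈ 1.14

Gamma(k,θ) with k>1 has mode (k−1)θ, so θ = 6.85/(k−1).
Need P(X < 13.5) = 0.95 with θ tied to k this way. Start at k = 2, θ = 6.85: P(X<13.5) ≈ 0.586.
Too low — raise k to concentrate. Iterating converges to k ≈ 7.03.
Then θ = 6.85/(7.03−1) ≈ 1.14.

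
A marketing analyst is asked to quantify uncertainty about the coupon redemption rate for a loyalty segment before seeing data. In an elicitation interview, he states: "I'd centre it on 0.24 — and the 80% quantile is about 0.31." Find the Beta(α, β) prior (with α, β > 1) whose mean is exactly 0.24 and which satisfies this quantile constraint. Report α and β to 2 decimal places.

α ≈ 5.90, β ≈ 18.67

With mean 0.24 fixed, write α = 0.24s, β = 0.76s where s = α+β.
Need P(θ < 0.31) = 0.8 under Beta(0.24s, 0.76s). Normal approximation: (q−m)/√(m(1−m)/s) ≈ z_{0.8} = 0.842, so s ≈ 0.24·0.76·(0.842)²/(0.31−0.24)² = 26.4.
At s = 26.4: P(θ<0.31) ≈ 0.807. Adjusting to match 0.8 gives s ≈ 24.57.
So α = 0.24·24.57 ≈ 5.90, β = 0.76·24.57 ≈ 18.67.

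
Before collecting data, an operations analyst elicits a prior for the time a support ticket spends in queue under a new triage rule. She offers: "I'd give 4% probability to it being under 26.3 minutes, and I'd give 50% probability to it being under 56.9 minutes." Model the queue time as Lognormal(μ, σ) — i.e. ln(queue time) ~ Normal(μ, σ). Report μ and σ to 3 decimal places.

μ ≈ 4.041, σ ≈ 0.441

If T ~ Lognormal(μ,σ) then ln T ~ Normal(μ,σ), so the p-quantile of ln T is μ + z_p·σ.
ln(26.3) = 3.27 and ln(56.9) = 4.041; z_{0.04} = -1.751, z_{0.5} = 0.
σ = (4.041 − 3.27)/(0 − (-1.751)) = 0.441.
μ = 3.27 − (-1.751)·0.441 = 4.041.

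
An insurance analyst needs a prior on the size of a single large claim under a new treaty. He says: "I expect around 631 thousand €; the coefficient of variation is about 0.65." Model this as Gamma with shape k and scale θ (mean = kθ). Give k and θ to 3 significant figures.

For Gamma(k, scale θ): mean = kθ, variance = kθ², so CV = 1/√k.
CV = 0.65, hence k = 1/CV² = 2.37.
Then θ = mean/k = 631/2.37 = 267.

k ≈ 2.37, θ ≈ 267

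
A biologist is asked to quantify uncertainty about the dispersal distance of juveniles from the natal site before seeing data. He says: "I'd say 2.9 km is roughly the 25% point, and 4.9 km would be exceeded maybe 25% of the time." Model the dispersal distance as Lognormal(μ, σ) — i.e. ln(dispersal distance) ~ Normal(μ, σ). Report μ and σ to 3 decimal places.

μ ≈ 1.327, σ ≈ 0.389

If T ~ Lognormal(μ,σ) then ln T ~ Normal(μ,σ), so the p-quantile of ln T is μ + z_p·σ.
ln(2.9) = 1.065 and ln(4.9) = 1.589; z_{0.25} = -0.6745, z_{0.75} = 0.6745.
σ = (1.589 − 1.065)/(0.6745 − (-0.6745)) = 0.389.
μ = 1.065 − (-0.6745)·0.389 = 1.327.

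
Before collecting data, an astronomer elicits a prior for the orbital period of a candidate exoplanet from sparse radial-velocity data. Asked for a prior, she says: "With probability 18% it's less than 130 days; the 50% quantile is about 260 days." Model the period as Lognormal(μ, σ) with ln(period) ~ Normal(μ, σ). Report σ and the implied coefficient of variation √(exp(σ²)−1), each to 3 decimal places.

If T ~ Lognormal(μ,σ) then ln T ~ Normal(μ,σ), so the p-quantile of ln T is μ + z_p·σ.
ln(130) = 4.868 and ln(260) = 5.561; z_{0.18} = -0.9154, z_{0.5} = 0.
σ = (5.561 − 4.868)/(0 − (-0.9154)) = 0.757.
μ = 4.868 − (-0.9154)·0.757 = 5.561.
CV = √(exp(σ²)−1) = √(exp(0.5734)−1) = 0.880.

σ ≈ 0.757, CV ≈ 0.880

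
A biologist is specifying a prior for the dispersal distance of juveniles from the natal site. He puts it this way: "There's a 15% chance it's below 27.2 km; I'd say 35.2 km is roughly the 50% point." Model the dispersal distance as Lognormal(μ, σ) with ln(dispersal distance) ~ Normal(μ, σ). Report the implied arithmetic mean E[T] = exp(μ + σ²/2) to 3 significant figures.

If T ~ Lognormal(μ,σ) then ln T ~ Normal(μ,σ), so the p-quantile of ln T is μ + z_p·σ.
ln(27.2) = 3.303 and ln(35.2) = 3.561; z_{0.15} = -1.036, z_{0.5} = 0.
σ = (3.561 − 3.303)/(0 − (-1.036)) = 0.249.
μ = 3.303 − (-1.036)·0.249 = 3.561.
E[T] = exp(μ + σ²/2) = exp(3.561 + 0.0309) = 36.3 km.

E[T] ≈ 36.3 km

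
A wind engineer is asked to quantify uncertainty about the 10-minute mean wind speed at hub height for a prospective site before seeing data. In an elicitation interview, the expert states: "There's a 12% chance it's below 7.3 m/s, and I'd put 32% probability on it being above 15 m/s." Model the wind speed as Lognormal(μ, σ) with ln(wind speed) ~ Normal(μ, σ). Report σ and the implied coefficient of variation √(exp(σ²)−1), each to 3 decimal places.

σ ≈ 0.438, CV ≈ 0.460

If T ~ Lognormal(μ,σ) then ln T ~ Normal(μ,σ), so the p-quantile of ln T is μ + z_p·σ.
ln(7.3) = 1.988 and ln(15) = 2.708; z_{0.12} = -1.175, z_{0.68} = 0.4677.
σ = (2.708 − 1.988)/(0.4677 − (-1.175)) = 0.438.
μ = 1.988 − (-1.175)·0.438 = 2.503.
CV = √(exp(σ²)−1) = √(exp(0.1922)−1) = 0.460.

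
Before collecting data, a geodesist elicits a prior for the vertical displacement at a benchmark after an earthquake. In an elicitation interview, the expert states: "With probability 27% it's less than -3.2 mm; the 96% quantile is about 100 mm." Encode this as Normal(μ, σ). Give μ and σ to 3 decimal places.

μ = 23.558, σ = 43.664

The p-quantile of Normal(μ,σ) is μ + z_p·σ, with z_{0.27} = -0.6128 and z_{0.96} = 1.751.
Eliminate σ: μ = (z₂·x₁ − z₁·x₂)/(z₂ − z₁) = (1.751·-3.2 − (-0.6128)·100)/2.363 = 23.558.
Then σ = (x₂ − x₁)/(z₂ − z₁) = (100 − -3.2)/2.363 = 43.664.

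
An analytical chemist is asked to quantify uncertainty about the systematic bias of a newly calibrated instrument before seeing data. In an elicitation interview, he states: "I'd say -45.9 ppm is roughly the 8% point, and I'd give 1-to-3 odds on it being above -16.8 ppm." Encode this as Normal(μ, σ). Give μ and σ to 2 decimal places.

μ = -26.24, σ = 13.99

For Normal(μ,σ), the p-quantile is μ + z_p·σ. Here z_{0.08} = -1.405, z_{0.75} = 0.6745.
So -45.9 = μ − 1.405σ and -16.8 = μ + 0.6745σ.
Subtracting: σ = (-16.8 − -45.9)/(0.6745 − (-1.405)) = 13.99.
Then μ = -45.9 − (-1.405)·13.99 = -26.24.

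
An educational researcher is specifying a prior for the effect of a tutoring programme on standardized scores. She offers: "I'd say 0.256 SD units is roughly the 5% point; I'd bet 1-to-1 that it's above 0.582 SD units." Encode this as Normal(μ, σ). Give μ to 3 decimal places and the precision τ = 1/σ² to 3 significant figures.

For Normal(μ,σ), the p-quantile is μ + z_p·σ. Here z_{0.05} = -1.645, z_{0.5} = 0.
So 0.256 = μ − 1.645σ and 0.582 = μ + 0σ.
Subtracting: σ = (0.582 − 0.256)/(0 − (-1.645)) = 0.198.
Then μ = 0.256 − (-1.645)·0.198 = 0.582.
Precision τ = 1/σ² = 1/0.1982² = 25.5.

μ = 0.582, τ = 25.5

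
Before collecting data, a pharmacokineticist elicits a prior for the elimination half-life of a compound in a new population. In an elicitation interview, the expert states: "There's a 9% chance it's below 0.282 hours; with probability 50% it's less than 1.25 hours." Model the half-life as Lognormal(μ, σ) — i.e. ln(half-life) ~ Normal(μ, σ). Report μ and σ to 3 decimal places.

If T ~ Lognormal(μ,σ) then ln T ~ Normal(μ,σ), so the p-quantile of ln T is μ + z_p·σ.
ln(0.282) = -1.266 and ln(1.25) = 0.2231; z_{0.09} = -1.341, z_{0.5} = 0.
σ = (0.2231 − -1.266)/(0 − (-1.341)) = 1.111.
μ = -1.266 − (-1.341)·1.111 = 0.223.

μ ≈ 0.223, σ ≈ 1.111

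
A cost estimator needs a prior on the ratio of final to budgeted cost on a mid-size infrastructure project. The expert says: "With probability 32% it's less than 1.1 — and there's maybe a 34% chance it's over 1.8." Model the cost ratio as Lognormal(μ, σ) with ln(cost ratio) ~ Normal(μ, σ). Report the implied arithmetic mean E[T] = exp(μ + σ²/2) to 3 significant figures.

E[T] ≈ 1.67

If T ~ Lognormal(μ,σ) then ln T ~ Normal(μ,σ), so the p-quantile of ln T is μ + z_p·σ.
ln(1.1) = 0.09531 and ln(1.8) = 0.5878; z_{0.32} = -0.4677, z_{0.66} = 0.4125.
σ = (0.5878 − 0.09531)/(0.4125 − (-0.4677)) = 0.560.
μ = 0.09531 − (-0.4677)·0.560 = 0.357.
E[T] = exp(μ + σ²/2) = exp(0.357 + 0.1565) = 1.67.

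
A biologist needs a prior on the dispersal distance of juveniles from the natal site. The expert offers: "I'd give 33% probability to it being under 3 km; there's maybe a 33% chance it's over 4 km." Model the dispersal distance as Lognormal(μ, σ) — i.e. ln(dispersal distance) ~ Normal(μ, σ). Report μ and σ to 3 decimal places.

If T ~ Lognormal(μ,σ) then ln T ~ Normal(μ,σ), so the p-quantile of ln T is μ + z_p·σ.
ln(3) = 1.099 and ln(4) = 1.386; z_{0.33} = -0.4399, z_{0.67} = 0.4399.
σ = (1.386 − 1.099)/(0.4399 − (-0.4399)) = 0.327.
μ = 1.099 − (-0.4399)·0.327 = 1.242.

μ ≈ 1.242, σ ≈ 0.327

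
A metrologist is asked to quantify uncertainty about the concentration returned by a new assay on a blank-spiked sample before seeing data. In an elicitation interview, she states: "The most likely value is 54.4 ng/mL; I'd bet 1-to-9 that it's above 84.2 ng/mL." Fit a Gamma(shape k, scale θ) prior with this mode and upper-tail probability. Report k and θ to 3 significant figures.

Gamma(k,θ) with k>1 has mode (k−1)θ, so θ = 54.4/(k−1).
Need P(X < 84.2) = 0.9 with θ tied to k this way. Start at k = 2, θ = 54.4: P(X<84.2) ≈ 0.458.
Too low — raise k to concentrate. Iterating converges to k ≈ 10.8.
Then θ = 54.4/(10.8−1) ≈ 5.55.

k ≈ 10.8, θ ≈ 5.55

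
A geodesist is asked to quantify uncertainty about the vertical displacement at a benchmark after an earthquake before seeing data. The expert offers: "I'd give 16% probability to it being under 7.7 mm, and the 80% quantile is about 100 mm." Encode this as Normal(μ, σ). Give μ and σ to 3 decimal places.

For Normal(μ,σ), the p-quantile is μ + z_p·σ. Here z_{0.16} = -0.9945, z_{0.8} = 0.8416.
So 7.7 = μ − 0.9945σ and 100 = μ + 0.8416σ.
Subtracting: σ = (100 − 7.7)/(0.8416 − (-0.9945)) = 50.270.
Then μ = 7.7 − (-0.9945)·50.270 = 57.692.

μ = 57.692, σ = 50.270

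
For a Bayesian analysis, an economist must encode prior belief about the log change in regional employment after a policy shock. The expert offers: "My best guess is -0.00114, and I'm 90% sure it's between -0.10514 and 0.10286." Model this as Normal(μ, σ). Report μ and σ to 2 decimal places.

A symmetric 90% interval runs μ ± z·σ with z = 1.645.
Half-width = 0.104, so σ = 0.104/1.645 = 0.06.
μ is the stated best guess, -0.00.

μ = -0.00, σ = 0.06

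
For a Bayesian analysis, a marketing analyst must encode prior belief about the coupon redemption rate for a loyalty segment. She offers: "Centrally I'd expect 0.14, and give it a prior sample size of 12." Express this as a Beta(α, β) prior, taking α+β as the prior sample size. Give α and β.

Under the effective-sample-size interpretation, Beta(α, β) has prior mean α/(α+β) and prior sample size α+β.
So α+β = 12 and α/(α+β) = 0.14, giving α = 0.14·12 = 1.68 and β = 12 − 1.68 = 10.32.

α = 1.68, β = 10.32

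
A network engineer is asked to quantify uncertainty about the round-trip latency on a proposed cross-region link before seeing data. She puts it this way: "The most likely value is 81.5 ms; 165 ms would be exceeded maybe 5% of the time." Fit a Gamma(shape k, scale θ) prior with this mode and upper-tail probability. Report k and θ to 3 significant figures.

Gamma(k,θ) with k>1 has mode (k−1)θ, so θ = 81.5/(k−1).
Need P(X < 165) = 0.95 with θ tied to k this way. Start at k = 2, θ = 81.5: P(X<165) ≈ 0.601.
Too low — raise k to concentrate. Iterating converges to k ≈ 6.57.
Then θ = 81.5/(6.57−1) ≈ 14.6.

k ≈ 6.57, θ ≈ 14.6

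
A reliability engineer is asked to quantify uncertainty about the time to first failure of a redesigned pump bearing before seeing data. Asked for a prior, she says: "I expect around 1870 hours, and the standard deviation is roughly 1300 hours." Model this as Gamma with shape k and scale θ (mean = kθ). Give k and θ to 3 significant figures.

For Gamma(k, scale θ): mean = kθ, variance = kθ², so CV = 1/√k.
CV = SD/mean = 1300/1870 = 0.6952, hence k = 1/CV² = 2.07.
Then θ = mean/k = 1870/2.07 = 904.

k ≈ 2.07, θ ≈ 904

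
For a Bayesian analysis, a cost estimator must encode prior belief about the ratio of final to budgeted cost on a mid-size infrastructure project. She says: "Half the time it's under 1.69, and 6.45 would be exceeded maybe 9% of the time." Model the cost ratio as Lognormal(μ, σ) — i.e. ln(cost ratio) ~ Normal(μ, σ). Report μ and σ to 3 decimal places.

μ ≈ 0.525, σ ≈ 0.999

If T ~ Lognormal(μ,σ) then ln T ~ Normal(μ,σ), so the p-quantile of ln T is μ + z_p·σ.
ln(1.69) = 0.5247 and ln(6.45) = 1.864; z_{0.5} = 0, z_{0.91} = 1.341.
σ = (1.864 − 0.5247)/(1.341 − (0)) = 0.999.
μ = 0.5247 − (0)·0.999 = 0.525.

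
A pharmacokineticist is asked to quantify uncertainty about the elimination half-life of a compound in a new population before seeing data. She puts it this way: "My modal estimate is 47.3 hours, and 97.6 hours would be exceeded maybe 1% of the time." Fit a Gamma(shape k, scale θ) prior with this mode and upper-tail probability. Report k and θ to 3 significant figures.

k ≈ 10.3, θ ≈ 5.08

Gamma(k,θ) with k>1 has mode (k−1)θ, so θ = 47.3/(k−1).
Need P(X < 97.6) = 0.99 with θ tied to k this way. Start at k = 2, θ = 47.3: P(X<97.6) ≈ 0.611.
Too low — raise k to concentrate. Iterating converges to k ≈ 10.3.
Then θ = 47.3/(10.3−1) ≈ 5.08.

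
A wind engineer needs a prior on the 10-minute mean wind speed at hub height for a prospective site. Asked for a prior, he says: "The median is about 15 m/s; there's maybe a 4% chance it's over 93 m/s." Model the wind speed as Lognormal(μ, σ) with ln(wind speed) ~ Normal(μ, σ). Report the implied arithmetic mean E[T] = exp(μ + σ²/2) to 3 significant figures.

E[T] ≈ 25.8 m/s

If T ~ Lognormal(μ,σ) then ln T ~ Normal(μ,σ), so the p-quantile of ln T is μ + z_p·σ.
ln(15) = 2.708 and ln(93) = 4.533; z_{0.5} = 0, z_{0.96} = 1.751.
σ = (4.533 − 2.708)/(1.751 − (0)) = 1.042.
μ = 2.708 − (0)·1.042 = 2.708.
E[T] = exp(μ + σ²/2) = exp(2.708 + 0.5431) = 25.8 m/s.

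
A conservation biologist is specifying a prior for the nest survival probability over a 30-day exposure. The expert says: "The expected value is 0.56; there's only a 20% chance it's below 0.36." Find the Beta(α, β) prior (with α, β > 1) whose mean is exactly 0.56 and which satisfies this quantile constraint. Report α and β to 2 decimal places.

With mean 0.56 fixed, write α = 0.56s, β = 0.44s where s = α+β.
Need P(θ < 0.36) = 0.2 under Beta(0.56s, 0.44s). Normal approximation: (q−m)/√(m(1−m)/s) ≈ z_{0.2} = -0.842, so s ≈ 0.56·0.44·(-0.842)²/(0.36−0.56)² = 4.4.
At s = 4.4: P(θ<0.36) ≈ 0.200. Adjusting to match 0.2 gives s ≈ 4.37.
So α = 0.56·4.37 ≈ 2.44, β = 0.44·4.37 ≈ 1.92.

α ≈ 2.44, β ≈ 1.92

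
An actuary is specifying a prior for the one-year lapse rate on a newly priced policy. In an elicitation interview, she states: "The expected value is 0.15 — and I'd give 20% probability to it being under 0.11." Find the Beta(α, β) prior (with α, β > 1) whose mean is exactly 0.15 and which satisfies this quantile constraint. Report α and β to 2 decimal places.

With mean 0.15 fixed, write α = 0.15s, β = 0.85s where s = α+β.
Need P(θ < 0.11) = 0.2 under Beta(0.15s, 0.85s). Normal approximation: (q−m)/√(m(1−m)/s) ≈ z_{0.2} = -0.842, so s ≈ 0.15·0.85·(-0.842)²/(0.11−0.15)² = 56.4.
At s = 56.4: P(θ<0.11) ≈ 0.205. Adjusting to match 0.2 gives s ≈ 58.52.
So α = 0.15·58.52 ≈ 8.78, β = 0.85·58.52 ≈ 49.74.

α ≈ 8.78, β ≈ 49.74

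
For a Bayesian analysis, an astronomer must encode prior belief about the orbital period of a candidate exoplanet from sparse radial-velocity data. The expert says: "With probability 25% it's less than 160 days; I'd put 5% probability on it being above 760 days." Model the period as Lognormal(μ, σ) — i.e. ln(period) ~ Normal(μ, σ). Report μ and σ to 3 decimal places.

μ ≈ 5.528, σ ≈ 0.672

If T ~ Lognormal(μ,σ) then ln T ~ Normal(μ,σ), so the p-quantile of ln T is μ + z_p·σ.
ln(160) = 5.075 and ln(760) = 6.633; z_{0.25} = -0.6745, z_{0.95} = 1.645.
σ = (6.633 − 5.075)/(1.645 − (-0.6745)) = 0.672.
μ = 5.075 − (-0.6745)·0.672 = 5.528.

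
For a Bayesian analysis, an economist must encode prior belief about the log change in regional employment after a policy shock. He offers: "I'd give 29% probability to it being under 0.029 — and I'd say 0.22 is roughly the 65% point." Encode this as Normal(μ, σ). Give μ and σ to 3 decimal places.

The p-quantile of Normal(μ,σ) is μ + z_p·σ, with z_{0.29} = -0.5534 and z_{0.65} = 0.3853.
Eliminate σ: μ = (z₂·x₁ − z₁·x₂)/(z₂ − z₁) = (0.3853·0.029 − (-0.5534)·0.22)/0.9387 = 0.142.
Then σ = (x₂ − x₁)/(z₂ − z₁) = (0.22 − 0.029)/0.9387 = 0.203.

μ = 0.142, σ = 0.203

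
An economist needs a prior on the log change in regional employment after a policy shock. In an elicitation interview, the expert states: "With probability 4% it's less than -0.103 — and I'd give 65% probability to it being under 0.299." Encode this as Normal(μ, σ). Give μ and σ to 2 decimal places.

μ = 0.23, σ = 0.19

For Normal(μ,σ), the p-quantile is μ + z_p·σ. Here z_{0.04} = -1.751, z_{0.65} = 0.3853.
So -0.103 = μ − 1.751σ and 0.299 = μ + 0.3853σ.
Subtracting: σ = (0.299 − -0.103)/(0.3853 − (-1.751)) = 0.19.
Then μ = -0.103 − (-1.751)·0.19 = 0.23.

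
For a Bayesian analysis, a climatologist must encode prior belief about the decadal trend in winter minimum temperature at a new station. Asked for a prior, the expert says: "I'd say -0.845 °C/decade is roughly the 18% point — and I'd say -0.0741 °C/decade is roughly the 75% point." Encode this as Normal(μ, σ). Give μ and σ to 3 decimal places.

The p-quantile of Normal(μ,σ) is μ + z_p·σ, with z_{0.18} = -0.9154 and z_{0.75} = 0.6745.
Eliminate σ: μ = (z₂·x₁ − z₁·x₂)/(z₂ − z₁) = (0.6745·-0.845 − (-0.9154)·-0.0741)/1.59 = -0.401.
Then σ = (x₂ − x₁)/(z₂ − z₁) = (-0.0741 − -0.845)/1.59 = 0.485.

μ = -0.401, σ = 0.485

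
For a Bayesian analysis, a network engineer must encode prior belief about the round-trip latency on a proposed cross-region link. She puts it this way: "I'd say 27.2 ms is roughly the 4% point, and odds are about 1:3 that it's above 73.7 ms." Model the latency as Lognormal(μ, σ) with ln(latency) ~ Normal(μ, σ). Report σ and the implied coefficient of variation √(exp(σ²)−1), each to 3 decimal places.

σ ≈ 0.411, CV ≈ 0.429

If T ~ Lognormal(μ,σ) then ln T ~ Normal(μ,σ), so the p-quantile of ln T is μ + z_p·σ.
ln(27.2) = 3.303 and ln(73.7) = 4.3; z_{0.04} = -1.751, z_{0.75} = 0.6745.
σ = (4.3 − 3.303)/(0.6745 − (-1.751)) = 0.411.
μ = 3.303 − (-1.751)·0.411 = 4.023.
CV = √(exp(σ²)−1) = √(exp(0.1689)−1) = 0.429.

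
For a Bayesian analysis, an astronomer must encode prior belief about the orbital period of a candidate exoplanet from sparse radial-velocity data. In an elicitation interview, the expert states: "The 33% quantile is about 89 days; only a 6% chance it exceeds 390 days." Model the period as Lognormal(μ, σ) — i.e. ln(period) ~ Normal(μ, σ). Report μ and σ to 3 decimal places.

If T ~ Lognormal(μ,σ) then ln T ~ Normal(μ,σ), so the p-quantile of ln T is μ + z_p·σ.
ln(89) = 4.489 and ln(390) = 5.966; z_{0.33} = -0.4399, z_{0.94} = 1.555.
σ = (5.966 − 4.489)/(1.555 − (-0.4399)) = 0.741.
μ = 4.489 − (-0.4399)·0.741 = 4.814.

μ ≈ 4.814, σ ≈ 0.741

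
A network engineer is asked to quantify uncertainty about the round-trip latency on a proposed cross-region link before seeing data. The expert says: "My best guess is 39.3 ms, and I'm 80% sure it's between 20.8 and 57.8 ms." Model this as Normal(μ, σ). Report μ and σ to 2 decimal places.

A symmetric 80% interval runs μ ± z·σ with z = 1.282.
Half-width = 18.5, so σ = 18.5/1.282 = 14.44.
μ is the stated best guess, 39.30.

μ = 39.30, σ = 14.44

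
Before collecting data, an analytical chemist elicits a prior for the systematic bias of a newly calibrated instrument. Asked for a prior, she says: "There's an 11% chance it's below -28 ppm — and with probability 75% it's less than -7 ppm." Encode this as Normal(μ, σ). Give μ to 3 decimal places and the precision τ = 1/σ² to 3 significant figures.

For Normal(μ,σ), the p-quantile is μ + z_p·σ. Here z_{0.11} = -1.227, z_{0.75} = 0.6745.
So -28 = μ − 1.227σ and -7 = μ + 0.6745σ.
Subtracting: σ = (-7 − -28)/(0.6745 − (-1.227)) = 11.047.
Then μ = -28 − (-1.227)·11.047 = -14.451.
Precision τ = 1/σ² = 1/11.05² = 0.00819.

μ = -14.451, τ = 0.00819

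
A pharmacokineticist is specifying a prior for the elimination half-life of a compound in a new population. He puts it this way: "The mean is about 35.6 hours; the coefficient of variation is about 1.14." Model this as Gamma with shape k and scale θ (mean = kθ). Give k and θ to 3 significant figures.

k ≈ 0.769, θ ≈ 46.3

For Gamma(k, scale θ): mean = kθ, variance = kθ², so CV = 1/√k.
CV = 1.14, hence k = 1/CV² = 0.769.
Then θ = mean/k = 35.6/0.769 = 46.3.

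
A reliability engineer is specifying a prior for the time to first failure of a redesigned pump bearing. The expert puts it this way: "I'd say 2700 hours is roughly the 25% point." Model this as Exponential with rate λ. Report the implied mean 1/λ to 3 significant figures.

mean ≈ 9390 hours

P(T < 2700.0) = 1 − e^(−λ·2700.0) = 0.25, so λ = −ln(1−0.25)/2700.0 = −ln(0.75)/2700.0 = 0.000107.
Mean = 1/λ = 9390 hours.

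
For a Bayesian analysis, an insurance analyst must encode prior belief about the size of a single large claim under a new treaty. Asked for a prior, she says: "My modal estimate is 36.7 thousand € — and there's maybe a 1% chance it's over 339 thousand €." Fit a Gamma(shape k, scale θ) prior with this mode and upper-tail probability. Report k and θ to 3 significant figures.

Gamma(k,θ) with k>1 has mode (k−1)θ, so θ = 36.7/(k−1).
Need P(X < 339) = 0.99 with θ tied to k this way. Start at k = 2, θ = 36.7: P(X<339) ≈ 0.999.
Too high — lower k to spread out. Iterating converges to k ≈ 1.65.
Then θ = 36.7/(1.65−1) ≈ 56.9.

k ≈ 1.65, θ ≈ 56.9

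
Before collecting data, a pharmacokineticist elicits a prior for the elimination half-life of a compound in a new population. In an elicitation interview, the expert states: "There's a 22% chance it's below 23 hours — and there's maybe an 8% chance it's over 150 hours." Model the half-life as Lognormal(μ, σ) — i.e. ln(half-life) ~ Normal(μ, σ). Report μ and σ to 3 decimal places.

If T ~ Lognormal(μ,σ) then ln T ~ Normal(μ,σ), so the p-quantile of ln T is μ + z_p·σ.
ln(23) = 3.135 and ln(150) = 5.011; z_{0.22} = -0.7722, z_{0.92} = 1.405.
σ = (5.011 − 3.135)/(1.405 − (-0.7722)) = 0.861.
μ = 3.135 − (-0.7722)·0.861 = 3.801.

μ ≈ 3.801, σ ≈ 0.861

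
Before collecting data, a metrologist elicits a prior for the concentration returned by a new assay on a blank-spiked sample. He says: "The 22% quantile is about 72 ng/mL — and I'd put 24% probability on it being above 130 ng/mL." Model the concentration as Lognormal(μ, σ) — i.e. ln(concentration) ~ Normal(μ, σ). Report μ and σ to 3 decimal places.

μ ≈ 4.585, σ ≈ 0.400

If T ~ Lognormal(μ,σ) then ln T ~ Normal(μ,σ), so the p-quantile of ln T is μ + z_p·σ.
ln(72) = 4.277 and ln(130) = 4.868; z_{0.22} = -0.7722, z_{0.76} = 0.7063.
σ = (4.868 − 4.277)/(0.7063 − (-0.7722)) = 0.400.
μ = 4.277 − (-0.7722)·0.400 = 4.585.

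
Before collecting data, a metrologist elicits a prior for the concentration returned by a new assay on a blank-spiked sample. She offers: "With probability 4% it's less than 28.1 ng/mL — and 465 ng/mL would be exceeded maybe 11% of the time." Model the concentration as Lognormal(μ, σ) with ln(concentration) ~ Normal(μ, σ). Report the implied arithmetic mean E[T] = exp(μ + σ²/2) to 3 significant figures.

E[T] ≈ 228 ng/mL

If T ~ Lognormal(μ,σ) then ln T ~ Normal(μ,σ), so the p-quantile of ln T is μ + z_p·σ.
ln(28.1) = 3.336 and ln(465) = 6.142; z_{0.04} = -1.751, z_{0.89} = 1.227.
σ = (6.142 − 3.336)/(1.227 − (-1.751)) = 0.943.
μ = 3.336 − (-1.751)·0.943 = 4.986.
E[T] = exp(μ + σ²/2) = exp(4.986 + 0.4442) = 228 ng/mL.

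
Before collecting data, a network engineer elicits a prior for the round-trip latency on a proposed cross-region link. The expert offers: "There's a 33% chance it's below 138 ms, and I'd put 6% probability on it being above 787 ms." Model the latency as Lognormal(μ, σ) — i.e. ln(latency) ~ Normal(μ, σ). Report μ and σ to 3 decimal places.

If T ~ Lognormal(μ,σ) then ln T ~ Normal(μ,σ), so the p-quantile of ln T is μ + z_p·σ.
ln(138) = 4.927 and ln(787) = 6.668; z_{0.33} = -0.4399, z_{0.94} = 1.555.
σ = (6.668 − 4.927)/(1.555 − (-0.4399)) = 0.873.
μ = 4.927 − (-0.4399)·0.873 = 5.311.

μ ≈ 5.311, σ ≈ 0.873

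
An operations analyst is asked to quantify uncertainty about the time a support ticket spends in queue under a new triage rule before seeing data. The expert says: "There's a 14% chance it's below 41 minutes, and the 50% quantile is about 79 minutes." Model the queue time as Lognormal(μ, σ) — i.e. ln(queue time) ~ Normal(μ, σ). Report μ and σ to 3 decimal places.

μ ≈ 4.369, σ ≈ 0.607

If T ~ Lognormal(μ,σ) then ln T ~ Normal(μ,σ), so the p-quantile of ln T is μ + z_p·σ.
ln(41) = 3.714 and ln(79) = 4.369; z_{0.14} = -1.08, z_{0.5} = 0.
σ = (4.369 − 3.714)/(0 − (-1.08)) = 0.607.
μ = 3.714 − (-1.08)·0.607 = 4.369.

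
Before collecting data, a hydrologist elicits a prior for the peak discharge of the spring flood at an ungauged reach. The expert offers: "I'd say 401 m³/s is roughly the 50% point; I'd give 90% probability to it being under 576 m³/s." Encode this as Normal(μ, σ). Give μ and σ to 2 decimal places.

μ = 401.00, σ = 136.55

The p-quantile of Normal(μ,σ) is μ + z_p·σ, with z_{0.5} = 0 and z_{0.9} = 1.282.
Eliminate σ: μ = (z₂·x₁ − z₁·x₂)/(z₂ − z₁) = (1.282·401 − (0)·576)/1.282 = 401.00.
Then σ = (x₂ − x₁)/(z₂ − z₁) = (576 − 401)/1.282 = 136.55.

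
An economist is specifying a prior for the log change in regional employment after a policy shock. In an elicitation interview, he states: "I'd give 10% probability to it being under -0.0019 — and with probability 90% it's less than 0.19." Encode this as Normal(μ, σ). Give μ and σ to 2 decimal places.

μ = 0.09, σ = 0.07

The p-quantile of Normal(μ,σ) is μ + z_p·σ, with z_{0.1} = -1.282 and z_{0.9} = 1.282.
Eliminate σ: μ = (z₂·x₁ − z₁·x₂)/(z₂ − z₁) = (1.282·-0.0019 − (-1.282)·0.19)/2.563 = 0.09.
Then σ = (x₂ − x₁)/(z₂ − z₁) = (0.19 − -0.0019)/2.563 = 0.07.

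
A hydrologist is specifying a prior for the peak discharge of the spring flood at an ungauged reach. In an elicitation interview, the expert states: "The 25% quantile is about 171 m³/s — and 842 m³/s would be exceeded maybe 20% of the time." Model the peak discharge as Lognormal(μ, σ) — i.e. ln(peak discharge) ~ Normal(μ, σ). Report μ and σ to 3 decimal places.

μ ≈ 5.851, σ ≈ 1.051

If T ~ Lognormal(μ,σ) then ln T ~ Normal(μ,σ), so the p-quantile of ln T is μ + z_p·σ.
ln(171) = 5.142 and ln(842) = 6.736; z_{0.25} = -0.6745, z_{0.8} = 0.8416.
σ = (6.736 − 5.142)/(0.8416 − (-0.6745)) = 1.051.
μ = 5.142 − (-0.6745)·1.051 = 5.851.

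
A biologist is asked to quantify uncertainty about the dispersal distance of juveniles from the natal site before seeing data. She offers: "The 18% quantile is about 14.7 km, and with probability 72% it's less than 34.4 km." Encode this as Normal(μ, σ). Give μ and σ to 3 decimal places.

For Normal(μ,σ), the p-quantile is μ + z_p·σ. Here z_{0.18} = -0.9154, z_{0.72} = 0.5828.
So 14.7 = μ − 0.9154σ and 34.4 = μ + 0.5828σ.
Subtracting: σ = (34.4 − 14.7)/(0.5828 − (-0.9154)) = 13.149.
Then μ = 14.7 − (-0.9154)·13.149 = 26.736.

μ = 26.736, σ = 13.149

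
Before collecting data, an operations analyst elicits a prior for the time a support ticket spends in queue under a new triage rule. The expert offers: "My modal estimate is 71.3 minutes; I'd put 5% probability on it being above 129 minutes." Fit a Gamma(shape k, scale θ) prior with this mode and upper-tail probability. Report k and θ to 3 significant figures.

k ≈ 8.93, θ ≈ 9

Gamma(k,θ) with k>1 has mode (k−1)θ, so θ = 71.3/(k−1).
Need P(X < 129) = 0.95 with θ tied to k this way. Start at k = 2, θ = 71.3: P(X<129) ≈ 0.540.
Too low — raise k to concentrate. Iterating converges to k ≈ 8.93.
Then θ = 71.3/(8.93−1) ≈ 9.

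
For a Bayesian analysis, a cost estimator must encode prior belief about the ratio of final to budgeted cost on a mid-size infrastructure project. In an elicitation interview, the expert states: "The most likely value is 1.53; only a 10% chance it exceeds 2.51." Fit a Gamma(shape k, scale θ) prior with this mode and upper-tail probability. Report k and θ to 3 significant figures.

k ≈ 8.69, θ ≈ 0.199

Gamma(k,θ) with k>1 has mode (k−1)θ, so θ = 1.53/(k−1).
Need P(X < 2.51) = 0.9 with θ tied to k this way. Start at k = 2, θ = 1.53: P(X<2.51) ≈ 0.488.
Too low — raise k to concentrate. Iterating converges to k ≈ 8.69.
Then θ = 1.53/(8.69−1) ≈ 0.199.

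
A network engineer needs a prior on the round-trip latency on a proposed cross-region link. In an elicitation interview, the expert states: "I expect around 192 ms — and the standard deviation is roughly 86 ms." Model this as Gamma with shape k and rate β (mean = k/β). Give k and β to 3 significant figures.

For Gamma(k, rate β): mean = k/β, variance = k/β², so CV = 1/√k.
CV = SD/mean = 86/192 = 0.4479, hence k = 1/CV² = 4.98.
Then β = k/mean = 4.98/192 = 0.026.

k ≈ 4.98, β ≈ 0.026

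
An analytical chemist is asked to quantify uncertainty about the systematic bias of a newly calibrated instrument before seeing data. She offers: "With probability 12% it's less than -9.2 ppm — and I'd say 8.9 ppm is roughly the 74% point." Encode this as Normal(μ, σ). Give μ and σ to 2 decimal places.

μ = 2.50, σ = 9.95

For Normal(μ,σ), the p-quantile is μ + z_p·σ. Here z_{0.12} = -1.175, z_{0.74} = 0.6433.
So -9.2 = μ − 1.175σ and 8.9 = μ + 0.6433σ.
Subtracting: σ = (8.9 − -9.2)/(0.6433 − (-1.175)) = 9.95.
Then μ = -9.2 − (-1.175)·9.95 = 2.50.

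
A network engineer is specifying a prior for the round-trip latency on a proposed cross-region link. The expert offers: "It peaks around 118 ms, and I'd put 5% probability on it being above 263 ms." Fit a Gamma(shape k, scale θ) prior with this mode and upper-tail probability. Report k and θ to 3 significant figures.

Gamma(k,θ) with k>1 has mode (k−1)θ, so θ = 118/(k−1).
Need P(X < 263) = 0.95 with θ tied to k this way. Start at k = 2, θ = 118: P(X<263) ≈ 0.652.
Too low — raise k to concentrate. Iterating converges to k ≈ 5.28.
Then θ = 118/(5.28−1) ≈ 27.6.

k ≈ 5.28, θ ≈ 27.6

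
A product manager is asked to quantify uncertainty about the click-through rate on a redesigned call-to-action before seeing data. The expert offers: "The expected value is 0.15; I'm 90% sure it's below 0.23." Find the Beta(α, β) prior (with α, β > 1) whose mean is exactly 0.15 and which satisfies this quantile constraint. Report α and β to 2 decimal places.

α ≈ 5.27, β ≈ 29.87

With mean 0.15 fixed, write α = 0.15s, β = 0.85s where s = α+β.
Need P(θ < 0.23) = 0.9 under Beta(0.15s, 0.85s). Normal approximation: (q−m)/√(m(1−m)/s) ≈ z_{0.9} = 1.28, so s ≈ 0.15·0.85·(1.28)²/(0.23−0.15)² = 32.7.
At s = 32.7: P(θ<0.23) ≈ 0.893. Adjusting to match 0.9 gives s ≈ 35.14.
So α = 0.15·35.14 ≈ 5.27, β = 0.85·35.14 ≈ 29.87.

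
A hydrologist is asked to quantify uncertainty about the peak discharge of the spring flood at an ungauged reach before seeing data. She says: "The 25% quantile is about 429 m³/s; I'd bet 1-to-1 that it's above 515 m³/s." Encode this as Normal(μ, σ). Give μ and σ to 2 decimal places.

The p-quantile of Normal(μ,σ) is μ + z_p·σ, with z_{0.25} = -0.6745 and z_{0.5} = 0.
Eliminate σ: μ = (z₂·x₁ − z₁·x₂)/(z₂ − z₁) = (0·429 − (-0.6745)·515)/0.6745 = 515.00.
Then σ = (x₂ − x₁)/(z₂ − z₁) = (515 − 429)/0.6745 = 127.50.

μ = 515.00, σ = 127.50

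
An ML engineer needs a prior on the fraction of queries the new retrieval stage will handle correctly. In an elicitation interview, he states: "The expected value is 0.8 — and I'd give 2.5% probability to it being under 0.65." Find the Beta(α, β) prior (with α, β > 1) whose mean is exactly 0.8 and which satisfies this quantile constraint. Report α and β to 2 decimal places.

α ≈ 26.38, β ≈ 6.59

With mean 0.8 fixed, write α = 0.8s, β = 0.2s where s = α+β.
Need P(θ < 0.65) = 0.025 under Beta(0.8s, 0.2s). Normal approximation: (q−m)/√(m(1−m)/s) ≈ z_{0.025} = -1.96, so s ≈ 0.8·0.2·(-1.96)²/(0.65−0.8)² = 27.3.
At s = 27.3: P(θ<0.65) ≈ 0.036. Adjusting to match 0.025 gives s ≈ 32.97.
So α = 0.8·32.97 ≈ 26.38, β = 0.2·32.97 ≈ 6.59.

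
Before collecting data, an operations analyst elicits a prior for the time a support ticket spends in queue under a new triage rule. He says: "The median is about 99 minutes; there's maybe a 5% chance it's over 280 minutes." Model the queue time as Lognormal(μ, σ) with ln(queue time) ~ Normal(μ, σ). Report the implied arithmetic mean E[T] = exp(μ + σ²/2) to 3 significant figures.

If T ~ Lognormal(μ,σ) then ln T ~ Normal(μ,σ), so the p-quantile of ln T is μ + z_p·σ.
ln(99) = 4.595 and ln(280) = 5.635; z_{0.5} = 0, z_{0.95} = 1.645.
σ = (5.635 − 4.595)/(1.645 − (0)) = 0.632.
μ = 4.595 − (0)·0.632 = 4.595.
E[T] = exp(μ + σ²/2) = exp(4.595 + 0.1998) = 121 minutes.

E[T] ≈ 121 minutes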